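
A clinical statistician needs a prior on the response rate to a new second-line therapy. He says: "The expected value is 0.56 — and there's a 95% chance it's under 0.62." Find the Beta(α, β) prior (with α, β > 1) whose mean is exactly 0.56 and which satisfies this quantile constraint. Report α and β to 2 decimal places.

With mean 0.56 fixed, write α = 0.56s, β = 0.44s where s = α+β.
Need P(θ < 0.62) = 0.95 under Beta(0.56s, 0.44s). Normal approximation: (q−m)/√(m(1−m)/s) ≈ z_{0.95} = 1.64, so s ≈ 0.56·0.44·(1.64)²/(0.62−0.56)² = 185.2.
At s = 185.2: P(θ<0.62) ≈ 0.951. Adjusting to match 0.95 gives s ≈ 182.01.
So α = 0.56·182.01 ≈ 101.93, β = 0.44·182.01 ≈ 80.08.

α ≈ 101.93, β ≈ 80.08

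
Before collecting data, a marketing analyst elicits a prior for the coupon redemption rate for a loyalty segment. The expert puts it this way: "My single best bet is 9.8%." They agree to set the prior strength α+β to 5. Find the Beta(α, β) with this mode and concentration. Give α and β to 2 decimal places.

For α,β > 1 the Beta mode is (α−1)/(α+β−2). With α+β = 5, the mode is (α−1)/3.
Set (α−1)/3 = 0.098 → α = 1 + 0.098·3 = 1.29.
β = 5 − α = 3.71.

α = 1.29, β = 3.71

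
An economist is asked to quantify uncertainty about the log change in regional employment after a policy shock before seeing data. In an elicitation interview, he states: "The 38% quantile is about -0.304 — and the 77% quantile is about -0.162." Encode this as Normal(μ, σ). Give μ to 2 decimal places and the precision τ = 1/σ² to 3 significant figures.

The p-quantile of Normal(μ,σ) is μ + z_p·σ, with z_{0.38} = -0.3055 and z_{0.77} = 0.7388.
Eliminate σ: μ = (z₂·x₁ − z₁·x₂)/(z₂ − z₁) = (0.7388·-0.304 − (-0.3055)·-0.162)/1.044 = -0.26.
Then σ = (x₂ − x₁)/(z₂ − z₁) = (-0.162 − -0.304)/1.044 = 0.14.
Precision τ = 1/σ² = 1/0.136² = 54.1.

μ = -0.26, τ = 54.1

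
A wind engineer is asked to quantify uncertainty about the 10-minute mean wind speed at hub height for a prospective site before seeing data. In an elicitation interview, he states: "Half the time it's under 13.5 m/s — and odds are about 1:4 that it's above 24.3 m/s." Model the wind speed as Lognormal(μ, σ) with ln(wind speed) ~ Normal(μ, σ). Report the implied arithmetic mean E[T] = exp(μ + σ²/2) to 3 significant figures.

E[T] ≈ 17.2 m/s

If T ~ Lognormal(μ,σ) then ln T ~ Normal(μ,σ), so the p-quantile of ln T is μ + z_p·σ.
ln(13.5) = 2.603 and ln(24.3) = 3.19; z_{0.5} = 0, z_{0.8} = 0.8416.
σ = (3.19 − 2.603)/(0.8416 − (0)) = 0.698.
μ = 2.603 − (0)·0.698 = 2.603.
E[T] = exp(μ + σ²/2) = exp(2.603 + 0.2439) = 17.2 m/s.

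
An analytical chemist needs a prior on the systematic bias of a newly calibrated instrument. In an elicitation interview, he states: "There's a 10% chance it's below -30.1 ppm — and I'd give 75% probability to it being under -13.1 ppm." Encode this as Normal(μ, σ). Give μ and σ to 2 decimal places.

μ = -18.96, σ = 8.69

The p-quantile of Normal(μ,σ) is μ + z_p·σ, with z_{0.1} = -1.282 and z_{0.75} = 0.6745.
Eliminate σ: μ = (z₂·x₁ − z₁·x₂)/(z₂ − z₁) = (0.6745·-30.1 − (-1.282)·-13.1)/1.956 = -18.96.
Then σ = (x₂ − x₁)/(z₂ − z₁) = (-13.1 − -30.1)/1.956 = 8.69.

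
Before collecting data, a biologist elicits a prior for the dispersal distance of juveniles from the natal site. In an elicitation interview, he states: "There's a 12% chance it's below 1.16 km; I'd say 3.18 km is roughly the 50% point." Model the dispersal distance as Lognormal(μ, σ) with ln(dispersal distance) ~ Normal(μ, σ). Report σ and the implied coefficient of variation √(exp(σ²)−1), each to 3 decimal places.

If T ~ Lognormal(μ,σ) then ln T ~ Normal(μ,σ), so the p-quantile of ln T is μ + z_p·σ.
ln(1.16) = 0.1484 and ln(3.18) = 1.157; z_{0.12} = -1.175, z_{0.5} = 0.
σ = (1.157 − 0.1484)/(0 − (-1.175)) = 0.858.
μ = 0.1484 − (-1.175)·0.858 = 1.157.
CV = √(exp(σ²)−1) = √(exp(0.7366)−1) = 1.044.

σ ≈ 0.858, CV ≈ 1.044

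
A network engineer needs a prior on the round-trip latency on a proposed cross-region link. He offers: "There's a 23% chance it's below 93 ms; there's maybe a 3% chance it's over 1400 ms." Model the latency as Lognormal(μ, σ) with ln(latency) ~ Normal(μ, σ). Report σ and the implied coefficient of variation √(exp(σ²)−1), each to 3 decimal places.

σ ≈ 1.035, CV ≈ 1.386

If T ~ Lognormal(μ,σ) then ln T ~ Normal(μ,σ), so the p-quantile of ln T is μ + z_p·σ.
ln(93) = 4.533 and ln(1400) = 7.244; z_{0.23} = -0.7388, z_{0.97} = 1.881.
σ = (7.244 − 4.533)/(1.881 − (-0.7388)) = 1.035.
μ = 4.533 − (-0.7388)·1.035 = 5.297.
CV = √(exp(σ²)−1) = √(exp(1.0715)−1) = 1.386.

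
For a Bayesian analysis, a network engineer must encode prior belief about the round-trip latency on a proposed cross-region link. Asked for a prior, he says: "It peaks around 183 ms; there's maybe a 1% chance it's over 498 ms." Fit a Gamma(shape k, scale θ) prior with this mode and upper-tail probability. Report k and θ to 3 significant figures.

Gamma(k,θ) with k>1 has mode (k−1)θ, so θ = 183/(k−1).
Need P(X < 498) = 0.99 with θ tied to k this way. Start at k = 2, θ = 183: P(X<498) ≈ 0.755.
Too low — raise k to concentrate. Iterating converges to k ≈ 5.6.
Then θ = 183/(5.6−1) ≈ 39.8.

k ≈ 5.6, θ ≈ 39.8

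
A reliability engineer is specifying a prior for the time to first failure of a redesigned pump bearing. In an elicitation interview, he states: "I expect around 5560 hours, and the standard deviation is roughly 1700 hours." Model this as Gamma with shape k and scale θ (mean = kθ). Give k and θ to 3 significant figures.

For Gamma(k, scale θ): mean = kθ, variance = kθ², so CV = 1/√k.
CV = SD/mean = 1700/5560 = 0.3058, hence k = 1/CV² = 10.7.
Then θ = mean/k = 5560/10.7 = 520.

k ≈ 10.7, θ ≈ 520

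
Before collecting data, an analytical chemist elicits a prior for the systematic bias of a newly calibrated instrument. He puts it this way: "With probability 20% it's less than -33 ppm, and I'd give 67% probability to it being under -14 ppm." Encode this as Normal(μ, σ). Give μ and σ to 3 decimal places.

μ = -20.522, σ = 14.826

The p-quantile of Normal(μ,σ) is μ + z_p·σ, with z_{0.2} = -0.8416 and z_{0.67} = 0.4399.
Eliminate σ: μ = (z₂·x₁ − z₁·x₂)/(z₂ − z₁) = (0.4399·-33 − (-0.8416)·-14)/1.282 = -20.522.
Then σ = (x₂ − x₁)/(z₂ − z₁) = (-14 − -33)/1.282 = 14.826.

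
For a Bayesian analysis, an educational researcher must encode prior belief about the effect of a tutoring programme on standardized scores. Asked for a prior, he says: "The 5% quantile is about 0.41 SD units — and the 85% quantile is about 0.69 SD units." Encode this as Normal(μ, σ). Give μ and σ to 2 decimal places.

μ = 0.58, σ = 0.10

For Normal(μ,σ), the p-quantile is μ + z_p·σ. Here z_{0.05} = -1.645, z_{0.85} = 1.036.
So 0.41 = μ − 1.645σ and 0.69 = μ + 1.036σ.
Subtracting: σ = (0.69 − 0.41)/(1.036 − (-1.645)) = 0.10.
Then μ = 0.41 − (-1.645)·0.10 = 0.58.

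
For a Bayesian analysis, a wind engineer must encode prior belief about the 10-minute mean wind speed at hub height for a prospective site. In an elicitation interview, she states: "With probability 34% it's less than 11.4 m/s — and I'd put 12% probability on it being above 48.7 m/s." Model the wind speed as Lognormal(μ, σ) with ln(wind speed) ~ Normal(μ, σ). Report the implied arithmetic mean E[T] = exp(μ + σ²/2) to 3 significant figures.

E[T] ≈ 25.3 m/s

If T ~ Lognormal(μ,σ) then ln T ~ Normal(μ,σ), so the p-quantile of ln T is μ + z_p·σ.
ln(11.4) = 2.434 and ln(48.7) = 3.886; z_{0.34} = -0.4125, z_{0.88} = 1.175.
σ = (3.886 − 2.434)/(1.175 − (-0.4125)) = 0.915.
μ = 2.434 − (-0.4125)·0.915 = 2.811.
E[T] = exp(μ + σ²/2) = exp(2.811 + 0.4184) = 25.3 m/s.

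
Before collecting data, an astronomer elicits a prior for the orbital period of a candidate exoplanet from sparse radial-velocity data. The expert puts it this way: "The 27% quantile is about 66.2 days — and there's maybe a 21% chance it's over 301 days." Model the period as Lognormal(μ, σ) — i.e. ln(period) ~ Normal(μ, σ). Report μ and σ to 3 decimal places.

If T ~ Lognormal(μ,σ) then ln T ~ Normal(μ,σ), so the p-quantile of ln T is μ + z_p·σ.
ln(66.2) = 4.193 and ln(301) = 5.707; z_{0.27} = -0.6128, z_{0.79} = 0.8064.
σ = (5.707 − 4.193)/(0.8064 − (-0.6128)) = 1.067.
μ = 4.193 − (-0.6128)·1.067 = 4.847.

μ ≈ 4.847, σ ≈ 1.067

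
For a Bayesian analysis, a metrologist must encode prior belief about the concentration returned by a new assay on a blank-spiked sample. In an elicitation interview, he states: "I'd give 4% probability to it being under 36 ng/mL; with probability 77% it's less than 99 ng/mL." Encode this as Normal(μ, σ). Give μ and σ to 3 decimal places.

The p-quantile of Normal(μ,σ) is μ + z_p·σ, with z_{0.04} = -1.751 and z_{0.77} = 0.7388.
Eliminate σ: μ = (z₂·x₁ − z₁·x₂)/(z₂ − z₁) = (0.7388·36 − (-1.751)·99)/2.49 = 80.303.
Then σ = (x₂ − x₁)/(z₂ − z₁) = (99 − 36)/2.49 = 25.306.

μ = 80.303, σ = 25.306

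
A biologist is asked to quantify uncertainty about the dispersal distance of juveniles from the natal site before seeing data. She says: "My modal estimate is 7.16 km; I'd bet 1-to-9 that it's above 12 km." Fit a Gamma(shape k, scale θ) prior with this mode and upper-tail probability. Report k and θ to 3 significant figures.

k ≈ 8.09, θ ≈ 1.01

Gamma(k,θ) with k>1 has mode (k−1)θ, so θ = 7.16/(k−1).
Need P(X < 12) = 0.9 with θ tied to k this way. Start at k = 2, θ = 7.16: P(X<12) ≈ 0.499.
Too low — raise k to concentrate. Iterating converges to k ≈ 8.09.
Then θ = 7.16/(8.09−1) ≈ 1.01.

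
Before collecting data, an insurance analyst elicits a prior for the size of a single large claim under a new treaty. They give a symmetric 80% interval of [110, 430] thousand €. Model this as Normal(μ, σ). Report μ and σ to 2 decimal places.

A symmetric 80% interval runs μ ± z·σ with z = 1.282.
Half-width = 160, so σ = 160/1.282 = 124.85.
μ is the interval midpoint, 270.00.

μ = 270.00, σ = 124.85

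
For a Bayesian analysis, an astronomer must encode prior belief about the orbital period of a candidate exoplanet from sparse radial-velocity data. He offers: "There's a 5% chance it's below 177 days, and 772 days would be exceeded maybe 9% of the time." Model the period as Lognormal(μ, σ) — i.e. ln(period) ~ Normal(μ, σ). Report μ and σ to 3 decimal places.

μ ≈ 5.988, σ ≈ 0.493

If T ~ Lognormal(μ,σ) then ln T ~ Normal(μ,σ), so the p-quantile of ln T is μ + z_p·σ.
ln(177) = 5.176 and ln(772) = 6.649; z_{0.05} = -1.645, z_{0.91} = 1.341.
σ = (6.649 − 5.176)/(1.341 − (-1.645)) = 0.493.
μ = 5.176 − (-1.645)·0.493 = 5.988.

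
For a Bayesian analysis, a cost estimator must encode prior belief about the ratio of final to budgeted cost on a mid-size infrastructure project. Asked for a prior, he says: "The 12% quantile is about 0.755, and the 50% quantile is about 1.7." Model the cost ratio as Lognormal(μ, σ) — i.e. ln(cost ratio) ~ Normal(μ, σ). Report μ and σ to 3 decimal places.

μ ≈ 0.531, σ ≈ 0.691

If T ~ Lognormal(μ,σ) then ln T ~ Normal(μ,σ), so the p-quantile of ln T is μ + z_p·σ.
ln(0.755) = -0.281 and ln(1.7) = 0.5306; z_{0.12} = -1.175, z_{0.5} = 0.
σ = (0.5306 − -0.281)/(0 − (-1.175)) = 0.691.
μ = -0.281 − (-1.175)·0.691 = 0.531.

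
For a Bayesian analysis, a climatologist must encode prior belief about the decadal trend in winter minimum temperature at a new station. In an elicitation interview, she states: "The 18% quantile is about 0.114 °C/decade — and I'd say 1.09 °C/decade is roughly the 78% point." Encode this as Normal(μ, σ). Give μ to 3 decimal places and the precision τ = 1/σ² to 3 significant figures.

The p-quantile of Normal(μ,σ) is μ + z_p·σ, with z_{0.18} = -0.9154 and z_{0.78} = 0.7722.
Eliminate σ: μ = (z₂·x₁ − z₁·x₂)/(z₂ − z₁) = (0.7722·0.114 − (-0.9154)·1.09)/1.688 = 0.643.
Then σ = (x₂ − x₁)/(z₂ − z₁) = (1.09 − 0.114)/1.688 = 0.578.
Precision τ = 1/σ² = 1/0.5784² = 2.99.

μ = 0.643, τ = 2.99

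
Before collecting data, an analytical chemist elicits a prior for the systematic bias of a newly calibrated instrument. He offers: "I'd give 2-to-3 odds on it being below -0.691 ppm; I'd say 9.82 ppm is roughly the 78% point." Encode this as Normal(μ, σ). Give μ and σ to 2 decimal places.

μ = 1.91, σ = 10.25

The p-quantile of Normal(μ,σ) is μ + z_p·σ, with z_{0.4} = -0.2533 and z_{0.78} = 0.7722.
Eliminate σ: μ = (z₂·x₁ − z₁·x₂)/(z₂ − z₁) = (0.7722·-0.691 − (-0.2533)·9.82)/1.026 = 1.91.
Then σ = (x₂ − x₁)/(z₂ − z₁) = (9.82 − -0.691)/1.026 = 10.25.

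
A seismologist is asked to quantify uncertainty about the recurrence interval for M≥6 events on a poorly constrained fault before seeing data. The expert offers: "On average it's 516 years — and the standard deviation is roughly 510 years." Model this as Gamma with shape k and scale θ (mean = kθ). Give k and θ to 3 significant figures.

k ≈ 1.02, θ ≈ 504

For Gamma(k, scale θ): mean = kθ, variance = kθ², so CV = 1/√k.
CV = SD/mean = 510/516 = 0.9884, hence k = 1/CV² = 1.02.
Then θ = mean/k = 516/1.02 = 504.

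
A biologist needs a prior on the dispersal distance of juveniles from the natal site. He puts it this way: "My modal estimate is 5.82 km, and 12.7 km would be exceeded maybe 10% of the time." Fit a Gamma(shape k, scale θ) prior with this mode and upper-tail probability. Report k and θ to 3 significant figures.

k ≈ 4.16, θ ≈ 1.84

Gamma(k,θ) with k>1 has mode (k−1)θ, so θ = 5.82/(k−1).
Need P(X < 12.7) = 0.9 with θ tied to k this way. Start at k = 2, θ = 5.82: P(X<12.7) ≈ 0.641.
Too low — raise k to concentrate. Iterating converges to k ≈ 4.16.
Then θ = 5.82/(4.16−1) ≈ 1.84.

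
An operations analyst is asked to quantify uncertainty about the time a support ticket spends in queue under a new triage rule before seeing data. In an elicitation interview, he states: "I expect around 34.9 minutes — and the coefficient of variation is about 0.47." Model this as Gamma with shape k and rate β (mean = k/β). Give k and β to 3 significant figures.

For Gamma(k, rate β): mean = k/β, variance = k/β², so CV = 1/√k.
CV = 0.47, hence k = 1/CV² = 4.53.
Then β = k/mean = 4.53/34.9 = 0.13.

k ≈ 4.53, β ≈ 0.13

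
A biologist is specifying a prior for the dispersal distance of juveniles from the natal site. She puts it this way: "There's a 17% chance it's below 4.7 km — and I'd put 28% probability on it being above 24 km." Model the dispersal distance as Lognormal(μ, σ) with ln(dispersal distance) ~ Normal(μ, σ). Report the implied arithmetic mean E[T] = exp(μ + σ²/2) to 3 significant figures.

E[T] ≈ 22.7 km

If T ~ Lognormal(μ,σ) then ln T ~ Normal(μ,σ), so the p-quantile of ln T is μ + z_p·σ.
ln(4.7) = 1.548 and ln(24) = 3.178; z_{0.17} = -0.9542, z_{0.72} = 0.5828.
σ = (3.178 − 1.548)/(0.5828 − (-0.9542)) = 1.061.
μ = 1.548 − (-0.9542)·1.061 = 2.560.
E[T] = exp(μ + σ²/2) = exp(2.560 + 0.5627) = 22.7 km.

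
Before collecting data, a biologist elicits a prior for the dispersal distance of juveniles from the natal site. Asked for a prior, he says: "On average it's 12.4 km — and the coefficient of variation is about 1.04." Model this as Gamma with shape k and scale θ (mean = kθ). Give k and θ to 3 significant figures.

For Gamma(k, scale θ): mean = kθ, variance = kθ², so CV = 1/√k.
CV = 1.04, hence k = 1/CV² = 0.925.
Then θ = mean/k = 12.4/0.925 = 13.4.

k ≈ 0.925, θ ≈ 13.4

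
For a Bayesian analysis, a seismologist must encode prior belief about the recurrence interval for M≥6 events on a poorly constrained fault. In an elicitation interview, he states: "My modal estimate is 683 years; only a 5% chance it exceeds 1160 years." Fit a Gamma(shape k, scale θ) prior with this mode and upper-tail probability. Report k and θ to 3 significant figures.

Gamma(k,θ) with k>1 has mode (k−1)θ, so θ = 683/(k−1).
Need P(X < 1160) = 0.95 with θ tied to k this way. Start at k = 2, θ = 683: P(X<1160) ≈ 0.506.
Too low — raise k to concentrate. Iterating converges to k ≈ 11.
Then θ = 683/(11−1) ≈ 68.6.

k ≈ 11, θ ≈ 68.6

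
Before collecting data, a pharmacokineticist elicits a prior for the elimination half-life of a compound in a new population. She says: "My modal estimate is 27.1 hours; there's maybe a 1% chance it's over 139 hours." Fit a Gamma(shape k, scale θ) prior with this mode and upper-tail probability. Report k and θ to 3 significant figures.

k ≈ 2.46, θ ≈ 18.6

Gamma(k,θ) with k>1 has mode (k−1)θ, so θ = 27.1/(k−1).
Need P(X < 139) = 0.99 with θ tied to k this way. Start at k = 2, θ = 27.1: P(X<139) ≈ 0.964.
Too low — raise k to concentrate. Iterating converges to k ≈ 2.46.
Then θ = 27.1/(2.46−1) ≈ 18.6.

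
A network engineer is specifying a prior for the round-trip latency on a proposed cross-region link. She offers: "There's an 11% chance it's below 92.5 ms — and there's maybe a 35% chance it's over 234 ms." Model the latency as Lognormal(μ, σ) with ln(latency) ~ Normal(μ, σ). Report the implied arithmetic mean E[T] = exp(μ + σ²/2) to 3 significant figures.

E[T] ≈ 221 ms

If T ~ Lognormal(μ,σ) then ln T ~ Normal(μ,σ), so the p-quantile of ln T is μ + z_p·σ.
ln(92.5) = 4.527 and ln(234) = 5.455; z_{0.11} = -1.227, z_{0.65} = 0.3853.
σ = (5.455 − 4.527)/(0.3853 − (-1.227)) = 0.576.
μ = 4.527 − (-1.227)·0.576 = 5.233.
E[T] = exp(μ + σ²/2) = exp(5.233 + 0.1658) = 221 ms.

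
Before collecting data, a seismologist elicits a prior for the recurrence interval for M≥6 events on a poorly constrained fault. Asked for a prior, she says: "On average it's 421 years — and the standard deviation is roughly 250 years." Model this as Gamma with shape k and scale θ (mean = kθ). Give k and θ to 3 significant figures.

For Gamma(k, scale θ): mean = kθ, variance = kθ², so CV = 1/√k.
CV = SD/mean = 250/421 = 0.5938, hence k = 1/CV² = 2.84.
Then θ = mean/k = 421/2.84 = 148.

k ≈ 2.84, θ ≈ 148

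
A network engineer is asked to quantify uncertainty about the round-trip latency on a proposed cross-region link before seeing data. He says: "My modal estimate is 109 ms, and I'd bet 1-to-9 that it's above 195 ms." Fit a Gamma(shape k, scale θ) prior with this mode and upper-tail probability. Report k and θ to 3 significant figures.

Gamma(k,θ) with k>1 has mode (k−1)θ, so θ = 109/(k−1).
Need P(X < 195) = 0.9 with θ tied to k this way. Start at k = 2, θ = 109: P(X<195) ≈ 0.534.
Too low — raise k to concentrate. Iterating converges to k ≈ 6.62.
Then θ = 109/(6.62−1) ≈ 19.4.

k ≈ 6.62, θ ≈ 19.4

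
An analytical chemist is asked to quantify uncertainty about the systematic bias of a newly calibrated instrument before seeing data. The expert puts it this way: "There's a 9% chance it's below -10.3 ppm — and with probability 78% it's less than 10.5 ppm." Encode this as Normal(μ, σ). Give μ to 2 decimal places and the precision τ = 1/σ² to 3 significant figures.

For Normal(μ,σ), the p-quantile is μ + z_p·σ. Here z_{0.09} = -1.341, z_{0.78} = 0.7722.
So -10.3 = μ − 1.341σ and 10.5 = μ + 0.7722σ.
Subtracting: σ = (10.5 − -10.3)/(0.7722 − (-1.341)) = 9.84.
Then μ = -10.3 − (-1.341)·9.84 = 2.90.
Precision τ = 1/σ² = 1/9.844² = 0.0103.

μ = 2.90, τ = 0.0103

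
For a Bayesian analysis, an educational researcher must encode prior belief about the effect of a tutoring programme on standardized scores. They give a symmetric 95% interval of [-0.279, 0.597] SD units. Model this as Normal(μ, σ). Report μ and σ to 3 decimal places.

A symmetric 95% interval runs μ ± z·σ with z = 1.96.
Half-width = 0.438, so σ = 0.438/1.96 = 0.223.
μ is the interval midpoint, 0.159.

μ = 0.159, σ = 0.223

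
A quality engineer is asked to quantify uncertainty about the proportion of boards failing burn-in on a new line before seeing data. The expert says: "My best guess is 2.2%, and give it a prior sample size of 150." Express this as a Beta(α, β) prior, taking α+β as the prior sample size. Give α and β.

Under the effective-sample-size interpretation, Beta(α, β) has prior mean α/(α+β) and prior sample size α+β.
So α+β = 150 and α/(α+β) = 0.022, giving α = 0.022·150 = 3.3 and β = 150 − 3.3 = 146.7.

α = 3.3, β = 146.7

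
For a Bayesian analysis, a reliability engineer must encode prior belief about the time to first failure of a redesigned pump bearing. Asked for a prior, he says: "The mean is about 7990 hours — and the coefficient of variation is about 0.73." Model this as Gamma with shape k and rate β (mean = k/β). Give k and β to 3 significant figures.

k ≈ 1.88, β ≈ 0.000235

For Gamma(k, rate β): mean = k/β, variance = k/β², so CV = 1/√k.
CV = 0.73, hence k = 1/CV² = 1.88.
Then β = k/mean = 1.88/7990 = 0.000235.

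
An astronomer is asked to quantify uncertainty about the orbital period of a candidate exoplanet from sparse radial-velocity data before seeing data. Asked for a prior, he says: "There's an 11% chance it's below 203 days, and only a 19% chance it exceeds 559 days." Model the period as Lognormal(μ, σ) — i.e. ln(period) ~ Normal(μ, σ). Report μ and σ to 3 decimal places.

μ ≈ 5.904, σ ≈ 0.481

If T ~ Lognormal(μ,σ) then ln T ~ Normal(μ,σ), so the p-quantile of ln T is μ + z_p·σ.
ln(203) = 5.313 and ln(559) = 6.326; z_{0.11} = -1.227, z_{0.81} = 0.8779.
σ = (6.326 − 5.313)/(0.8779 − (-1.227)) = 0.481.
μ = 5.313 − (-1.227)·0.481 = 5.904.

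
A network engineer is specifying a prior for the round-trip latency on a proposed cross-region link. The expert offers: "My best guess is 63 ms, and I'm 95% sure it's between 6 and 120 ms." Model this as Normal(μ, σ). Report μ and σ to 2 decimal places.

A symmetric 95% interval runs μ ± z·σ with z = 1.96.
Half-width = 57, so σ = 57/1.96 = 29.08.
μ is the stated best guess, 63.00.

μ = 63.00, σ = 29.08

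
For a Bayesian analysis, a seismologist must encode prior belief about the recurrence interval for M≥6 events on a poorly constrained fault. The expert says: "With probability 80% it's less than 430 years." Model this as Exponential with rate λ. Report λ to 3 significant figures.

P(T < 430.0) = 1 − e^(−λ·430.0) = 0.8, so λ = −ln(1−0.8)/430.0 = −ln(0.2)/430.0 = 0.00374.

λ ≈ 0.00374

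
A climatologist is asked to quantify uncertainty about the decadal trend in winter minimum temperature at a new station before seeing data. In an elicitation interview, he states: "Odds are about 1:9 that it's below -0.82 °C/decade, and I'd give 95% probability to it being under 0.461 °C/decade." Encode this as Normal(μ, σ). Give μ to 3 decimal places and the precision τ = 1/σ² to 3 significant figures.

μ = -0.259, τ = 5.22

For Normal(μ,σ), the p-quantile is μ + z_p·σ. Here z_{0.1} = -1.282, z_{0.95} = 1.645.
So -0.82 = μ − 1.282σ and 0.461 = μ + 1.645σ.
Subtracting: σ = (0.461 − -0.82)/(1.645 − (-1.282)) = 0.438.
Then μ = -0.82 − (-1.282)·0.438 = -0.259.
Precision τ = 1/σ² = 1/0.4377² = 5.22.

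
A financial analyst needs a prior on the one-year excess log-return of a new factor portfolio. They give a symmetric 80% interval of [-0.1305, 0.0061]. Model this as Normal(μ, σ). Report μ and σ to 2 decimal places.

μ = -0.06, σ = 0.05

A symmetric 80% interval runs μ ± z·σ with z = 1.282.
Half-width = 0.0683, so σ = 0.0683/1.282 = 0.05.
μ is the interval midpoint, -0.06.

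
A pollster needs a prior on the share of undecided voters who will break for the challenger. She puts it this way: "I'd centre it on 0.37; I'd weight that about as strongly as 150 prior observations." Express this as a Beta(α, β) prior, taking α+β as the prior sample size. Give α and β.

Under the effective-sample-size interpretation, Beta(α, β) has prior mean α/(α+β) and prior sample size α+β.
So α+β = 150 and α/(α+β) = 0.37, giving α = 0.37·150 = 55.5 and β = 150 − 55.5 = 94.5.

α = 55.5, β = 94.5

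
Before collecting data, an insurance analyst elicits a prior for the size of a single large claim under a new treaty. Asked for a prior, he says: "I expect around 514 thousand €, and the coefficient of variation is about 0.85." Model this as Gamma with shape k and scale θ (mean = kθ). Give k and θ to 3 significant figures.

For Gamma(k, scale θ): mean = kθ, variance = kθ², so CV = 1/√k.
CV = 0.85, hence k = 1/CV² = 1.38.
Then θ = mean/k = 514/1.38 = 371.

k ≈ 1.38, θ ≈ 371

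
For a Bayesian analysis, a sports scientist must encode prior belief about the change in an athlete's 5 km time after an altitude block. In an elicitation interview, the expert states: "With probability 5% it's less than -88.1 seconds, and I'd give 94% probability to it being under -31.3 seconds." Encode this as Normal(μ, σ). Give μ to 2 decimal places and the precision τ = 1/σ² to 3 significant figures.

The p-quantile of Normal(μ,σ) is μ + z_p·σ, with z_{0.05} = -1.645 and z_{0.94} = 1.555.
Eliminate σ: μ = (z₂·x₁ − z₁·x₂)/(z₂ − z₁) = (1.555·-88.1 − (-1.645)·-31.3)/3.2 = -58.90.
Then σ = (x₂ − x₁)/(z₂ − z₁) = (-31.3 − -88.1)/3.2 = 17.75.
Precision τ = 1/σ² = 1/17.75² = 0.00317.

μ = -58.90, τ = 0.00317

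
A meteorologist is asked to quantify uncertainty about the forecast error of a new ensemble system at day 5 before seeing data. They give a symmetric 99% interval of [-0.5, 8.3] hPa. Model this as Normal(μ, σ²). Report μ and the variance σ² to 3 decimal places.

A symmetric 99% interval runs μ ± z·σ with z = 2.576.
Half-width = 4.4, so σ = 4.4/2.576 = 1.7082 and σ² = 2.918.
μ is the interval midpoint, 3.900.

μ = 3.900, σ² = 2.918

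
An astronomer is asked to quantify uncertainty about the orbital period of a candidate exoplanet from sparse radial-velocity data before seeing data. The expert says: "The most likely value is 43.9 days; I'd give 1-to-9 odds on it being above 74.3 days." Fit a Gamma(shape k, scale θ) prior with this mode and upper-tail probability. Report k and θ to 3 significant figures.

Gamma(k,θ) with k>1 has mode (k−1)θ, so θ = 43.9/(k−1).
Need P(X < 74.3) = 0.9 with θ tied to k this way. Start at k = 2, θ = 43.9: P(X<74.3) ≈ 0.504.
Too low — raise k to concentrate. Iterating converges to k ≈ 7.83.
Then θ = 43.9/(7.83−1) ≈ 6.42.

k ≈ 7.83, θ ≈ 6.42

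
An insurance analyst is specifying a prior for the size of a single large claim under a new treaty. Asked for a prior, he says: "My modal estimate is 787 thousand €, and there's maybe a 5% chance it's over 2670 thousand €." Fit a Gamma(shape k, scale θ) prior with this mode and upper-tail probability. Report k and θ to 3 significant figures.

k ≈ 2.74, θ ≈ 452

Gamma(k,θ) with k>1 has mode (k−1)θ, so θ = 787/(k−1).
Need P(X < 2670) = 0.95 with θ tied to k this way. Start at k = 2, θ = 787: P(X<2670) ≈ 0.852.
Too low — raise k to concentrate. Iterating converges to k ≈ 2.74.
Then θ = 787/(2.74−1) ≈ 452.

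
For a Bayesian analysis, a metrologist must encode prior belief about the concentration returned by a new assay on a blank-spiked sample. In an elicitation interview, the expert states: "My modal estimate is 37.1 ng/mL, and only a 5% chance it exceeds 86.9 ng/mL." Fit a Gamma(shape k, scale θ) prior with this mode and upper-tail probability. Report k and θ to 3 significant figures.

k ≈ 4.78, θ ≈ 9.83

Gamma(k,θ) with k>1 has mode (k−1)θ, so θ = 37.1/(k−1).
Need P(X < 86.9) = 0.95 with θ tied to k this way. Start at k = 2, θ = 37.1: P(X<86.9) ≈ 0.679.
Too low — raise k to concentrate. Iterating converges to k ≈ 4.78.
Then θ = 37.1/(4.78−1) ≈ 9.83.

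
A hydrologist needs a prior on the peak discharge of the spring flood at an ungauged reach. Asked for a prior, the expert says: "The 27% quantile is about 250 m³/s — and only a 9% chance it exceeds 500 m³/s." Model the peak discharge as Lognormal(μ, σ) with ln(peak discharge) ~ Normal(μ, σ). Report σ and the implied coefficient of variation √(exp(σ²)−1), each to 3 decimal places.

If T ~ Lognormal(μ,σ) then ln T ~ Normal(μ,σ), so the p-quantile of ln T is μ + z_p·σ.
ln(250) = 5.521 and ln(500) = 6.215; z_{0.27} = -0.6128, z_{0.91} = 1.341.
σ = (6.215 − 5.521)/(1.341 − (-0.6128)) = 0.355.
μ = 5.521 − (-0.6128)·0.355 = 5.739.
CV = √(exp(σ²)−1) = √(exp(0.1259)−1) = 0.366.

σ ≈ 0.355, CV ≈ 0.366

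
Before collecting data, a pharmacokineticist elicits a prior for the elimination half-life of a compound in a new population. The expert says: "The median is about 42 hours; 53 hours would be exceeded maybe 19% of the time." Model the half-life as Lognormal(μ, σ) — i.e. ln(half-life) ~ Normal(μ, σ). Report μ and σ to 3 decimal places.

If T ~ Lognormal(μ,σ) then ln T ~ Normal(μ,σ), so the p-quantile of ln T is μ + z_p·σ.
ln(42) = 3.738 and ln(53) = 3.97; z_{0.5} = 0, z_{0.81} = 0.8779.
σ = (3.97 − 3.738)/(0.8779 − (0)) = 0.265.
μ = 3.738 − (0)·0.265 = 3.738.

μ ≈ 3.738, σ ≈ 0.265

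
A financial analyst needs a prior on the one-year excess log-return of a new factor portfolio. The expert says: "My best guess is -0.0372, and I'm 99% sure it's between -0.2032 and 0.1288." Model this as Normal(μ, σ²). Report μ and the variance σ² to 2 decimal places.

μ = -0.04, σ² = 0.00

A symmetric 99% interval runs μ ± z·σ with z = 2.576.
Half-width = 0.166, so σ = 0.166/2.576 = 0.064 and σ² = 0.00.
μ is the stated best guess, -0.04.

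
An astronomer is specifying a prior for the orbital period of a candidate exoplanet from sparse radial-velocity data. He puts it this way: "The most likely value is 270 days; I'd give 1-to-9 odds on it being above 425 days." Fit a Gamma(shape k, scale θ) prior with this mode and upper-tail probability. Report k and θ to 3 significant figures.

k ≈ 10.1, θ ≈ 29.6

Gamma(k,θ) with k>1 has mode (k−1)θ, so θ = 270/(k−1).
Need P(X < 425) = 0.9 with θ tied to k this way. Start at k = 2, θ = 270: P(X<425) ≈ 0.467.
Too low — raise k to concentrate. Iterating converges to k ≈ 10.1.
Then θ = 270/(10.1−1) ≈ 29.6.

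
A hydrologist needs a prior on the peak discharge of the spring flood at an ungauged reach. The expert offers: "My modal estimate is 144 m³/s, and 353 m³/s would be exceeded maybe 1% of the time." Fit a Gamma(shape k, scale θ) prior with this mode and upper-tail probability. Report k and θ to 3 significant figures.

Gamma(k,θ) with k>1 has mode (k−1)θ, so θ = 144/(k−1).
Need P(X < 353) = 0.99 with θ tied to k this way. Start at k = 2, θ = 144: P(X<353) ≈ 0.703.
Too low — raise k to concentrate. Iterating converges to k ≈ 6.86.
Then θ = 144/(6.86−1) ≈ 24.6.

k ≈ 6.86, θ ≈ 24.6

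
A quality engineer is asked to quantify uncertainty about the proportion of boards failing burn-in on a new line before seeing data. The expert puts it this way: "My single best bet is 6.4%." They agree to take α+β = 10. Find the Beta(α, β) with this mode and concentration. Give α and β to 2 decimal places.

For α,β > 1 the Beta mode is (α−1)/(α+β−2). With α+β = 10, the mode is (α−1)/8.
Set (α−1)/8 = 0.064 → α = 1 + 0.064·8 = 1.51.
β = 10 − α = 8.49.

α = 1.51, β = 8.49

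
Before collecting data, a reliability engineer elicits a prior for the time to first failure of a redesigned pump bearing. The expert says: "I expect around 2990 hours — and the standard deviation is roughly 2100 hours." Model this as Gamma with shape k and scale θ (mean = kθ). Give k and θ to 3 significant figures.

k ≈ 2.03, θ ≈ 1470

For Gamma(k, scale θ): mean = kθ, variance = kθ², so CV = 1/√k.
CV = SD/mean = 2100/2990 = 0.7023, hence k = 1/CV² = 2.03.
Then θ = mean/k = 2990/2.03 = 1470.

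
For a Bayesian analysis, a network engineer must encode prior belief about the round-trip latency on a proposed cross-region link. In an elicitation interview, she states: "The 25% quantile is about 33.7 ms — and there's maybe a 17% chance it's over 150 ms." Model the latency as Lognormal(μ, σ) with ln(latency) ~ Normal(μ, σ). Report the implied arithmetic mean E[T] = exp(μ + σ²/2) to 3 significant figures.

If T ~ Lognormal(μ,σ) then ln T ~ Normal(μ,σ), so the p-quantile of ln T is μ + z_p·σ.
ln(33.7) = 3.517 and ln(150) = 5.011; z_{0.25} = -0.6745, z_{0.83} = 0.9542.
σ = (5.011 − 3.517)/(0.9542 − (-0.6745)) = 0.917.
μ = 3.517 − (-0.6745)·0.917 = 4.136.
E[T] = exp(μ + σ²/2) = exp(4.136 + 0.4203) = 95.2 ms.

E[T] ≈ 95.2 ms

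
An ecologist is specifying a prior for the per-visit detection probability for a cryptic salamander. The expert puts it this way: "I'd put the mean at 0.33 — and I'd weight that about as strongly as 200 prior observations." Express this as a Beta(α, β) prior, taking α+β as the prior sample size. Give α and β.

Under the effective-sample-size interpretation, Beta(α, β) has prior mean α/(α+β) and prior sample size α+β.
So α+β = 200 and α/(α+β) = 0.33, giving α = 0.33·200 = 66 and β = 200 − 66 = 134.

α = 66, β = 134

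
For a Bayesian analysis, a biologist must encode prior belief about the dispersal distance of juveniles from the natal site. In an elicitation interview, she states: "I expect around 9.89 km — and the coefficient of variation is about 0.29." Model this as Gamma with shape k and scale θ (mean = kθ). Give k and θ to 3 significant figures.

For Gamma(k, scale θ): mean = kθ, variance = kθ², so CV = 1/√k.
CV = 0.29, hence k = 1/CV² = 11.9.
Then θ = mean/k = 9.89/11.9 = 0.832.

k ≈ 11.9, θ ≈ 0.832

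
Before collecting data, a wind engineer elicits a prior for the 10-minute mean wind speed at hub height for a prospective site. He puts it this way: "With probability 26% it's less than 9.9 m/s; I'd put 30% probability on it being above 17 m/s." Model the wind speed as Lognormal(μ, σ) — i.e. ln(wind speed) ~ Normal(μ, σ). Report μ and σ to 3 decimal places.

μ ≈ 2.590, σ ≈ 0.463

If T ~ Lognormal(μ,σ) then ln T ~ Normal(μ,σ), so the p-quantile of ln T is μ + z_p·σ.
ln(9.9) = 2.293 and ln(17) = 2.833; z_{0.26} = -0.6433, z_{0.7} = 0.5244.
σ = (2.833 − 2.293)/(0.5244 − (-0.6433)) = 0.463.
μ = 2.293 − (-0.6433)·0.463 = 2.590.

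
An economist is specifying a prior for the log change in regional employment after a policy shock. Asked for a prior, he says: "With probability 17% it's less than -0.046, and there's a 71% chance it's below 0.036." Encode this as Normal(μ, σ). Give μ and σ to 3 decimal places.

For Normal(μ,σ), the p-quantile is μ + z_p·σ. Here z_{0.17} = -0.9542, z_{0.71} = 0.5534.
So -0.046 = μ − 0.9542σ and 0.036 = μ + 0.5534σ.
Subtracting: σ = (0.036 − -0.046)/(0.5534 − (-0.9542)) = 0.054.
Then μ = -0.046 − (-0.9542)·0.054 = 0.006.

μ = 0.006, σ = 0.054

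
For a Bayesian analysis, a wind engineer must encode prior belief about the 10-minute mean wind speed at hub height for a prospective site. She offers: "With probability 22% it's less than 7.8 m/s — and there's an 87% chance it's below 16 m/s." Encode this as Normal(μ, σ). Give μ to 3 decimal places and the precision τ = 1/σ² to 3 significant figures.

μ = 11.135, τ = 0.0536

The p-quantile of Normal(μ,σ) is μ + z_p·σ, with z_{0.22} = -0.7722 and z_{0.87} = 1.126.
Eliminate σ: μ = (z₂·x₁ − z₁·x₂)/(z₂ − z₁) = (1.126·7.8 − (-0.7722)·16)/1.899 = 11.135.
Then σ = (x₂ − x₁)/(z₂ − z₁) = (16 − 7.8)/1.899 = 4.319.
Precision τ = 1/σ² = 1/4.319² = 0.0536.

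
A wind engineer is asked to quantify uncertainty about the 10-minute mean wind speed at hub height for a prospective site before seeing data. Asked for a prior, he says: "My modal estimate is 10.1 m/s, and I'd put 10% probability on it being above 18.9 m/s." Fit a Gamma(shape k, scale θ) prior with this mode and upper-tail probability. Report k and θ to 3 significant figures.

Gamma(k,θ) with k>1 has mode (k−1)θ, so θ = 10.1/(k−1).
Need P(X < 18.9) = 0.9 with θ tied to k this way. Start at k = 2, θ = 10.1: P(X<18.9) ≈ 0.558.
Too low — raise k to concentrate. Iterating converges to k ≈ 5.86.
Then θ = 10.1/(5.86−1) ≈ 2.08.

k ≈ 5.86, θ ≈ 2.08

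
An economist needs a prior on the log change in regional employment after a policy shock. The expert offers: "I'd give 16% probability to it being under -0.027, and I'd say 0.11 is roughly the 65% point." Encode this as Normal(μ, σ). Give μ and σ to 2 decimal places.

The p-quantile of Normal(μ,σ) is μ + z_p·σ, with z_{0.16} = -0.9945 and z_{0.65} = 0.3853.
Eliminate σ: μ = (z₂·x₁ − z₁·x₂)/(z₂ − z₁) = (0.3853·-0.027 − (-0.9945)·0.11)/1.38 = 0.07.
Then σ = (x₂ − x₁)/(z₂ − z₁) = (0.11 − -0.027)/1.38 = 0.10.

μ = 0.07, σ = 0.10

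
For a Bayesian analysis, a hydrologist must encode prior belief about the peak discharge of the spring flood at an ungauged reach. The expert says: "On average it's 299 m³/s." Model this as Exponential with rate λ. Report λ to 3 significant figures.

Exponential mean = 1/λ, so λ = 1/299.0 = 0.00334.

λ ≈ 0.00334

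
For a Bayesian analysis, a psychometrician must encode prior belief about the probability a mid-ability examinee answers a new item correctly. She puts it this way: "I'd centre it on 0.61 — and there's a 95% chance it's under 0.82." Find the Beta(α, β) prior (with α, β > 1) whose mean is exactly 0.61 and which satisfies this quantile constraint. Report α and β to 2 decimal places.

α ≈ 7.47, β ≈ 4.78

With mean 0.61 fixed, write α = 0.61s, β = 0.39s where s = α+β.
Need P(θ < 0.82) = 0.95 under Beta(0.61s, 0.39s). Normal approximation: (q−m)/√(m(1−m)/s) ≈ z_{0.95} = 1.64, so s ≈ 0.61·0.39·(1.64)²/(0.82−0.61)² = 14.6.
At s = 14.6: P(θ<0.82) ≈ 0.965. Adjusting to match 0.95 gives s ≈ 12.25.
So α = 0.61·12.25 ≈ 7.47, β = 0.39·12.25 ≈ 4.78.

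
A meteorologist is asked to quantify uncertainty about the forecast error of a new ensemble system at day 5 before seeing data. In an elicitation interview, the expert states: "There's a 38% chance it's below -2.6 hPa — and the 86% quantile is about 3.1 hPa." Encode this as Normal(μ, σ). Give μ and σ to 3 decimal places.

The p-quantile of Normal(μ,σ) is μ + z_p·σ, with z_{0.38} = -0.3055 and z_{0.86} = 1.08.
Eliminate σ: μ = (z₂·x₁ − z₁·x₂)/(z₂ − z₁) = (1.08·-2.6 − (-0.3055)·3.1)/1.386 = -1.344.
Then σ = (x₂ − x₁)/(z₂ − z₁) = (3.1 − -2.6)/1.386 = 4.113.

μ = -1.344, σ = 4.113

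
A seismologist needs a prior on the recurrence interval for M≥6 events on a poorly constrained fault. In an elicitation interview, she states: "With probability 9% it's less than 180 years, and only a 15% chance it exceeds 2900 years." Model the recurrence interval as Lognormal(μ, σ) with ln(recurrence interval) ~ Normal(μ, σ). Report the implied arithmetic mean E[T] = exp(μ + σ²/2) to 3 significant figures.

E[T] ≈ 1710 years

If T ~ Lognormal(μ,σ) then ln T ~ Normal(μ,σ), so the p-quantile of ln T is μ + z_p·σ.
ln(180) = 5.193 and ln(2900) = 7.972; z_{0.09} = -1.341, z_{0.85} = 1.036.
σ = (7.972 − 5.193)/(1.036 − (-1.341)) = 1.169.
μ = 5.193 − (-1.341)·1.169 = 6.761.
E[T] = exp(μ + σ²/2) = exp(6.761 + 0.6836) = 1710 years.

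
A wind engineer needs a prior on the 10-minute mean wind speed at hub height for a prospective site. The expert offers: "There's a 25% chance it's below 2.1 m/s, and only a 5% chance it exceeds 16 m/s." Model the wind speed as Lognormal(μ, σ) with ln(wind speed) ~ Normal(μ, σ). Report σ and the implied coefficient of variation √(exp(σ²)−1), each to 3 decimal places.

If T ~ Lognormal(μ,σ) then ln T ~ Normal(μ,σ), so the p-quantile of ln T is μ + z_p·σ.
ln(2.1) = 0.7419 and ln(16) = 2.773; z_{0.25} = -0.6745, z_{0.95} = 1.645.
σ = (2.773 − 0.7419)/(1.645 − (-0.6745)) = 0.876.
μ = 0.7419 − (-0.6745)·0.876 = 1.332.
CV = √(exp(σ²)−1) = √(exp(0.7666)−1) = 1.073.

σ ≈ 0.876, CV ≈ 1.073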